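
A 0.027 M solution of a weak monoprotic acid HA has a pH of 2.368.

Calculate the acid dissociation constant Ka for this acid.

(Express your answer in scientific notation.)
K_a = 8.09e-04

[H⁺] = 10^(−pH) = 10^(−2.368) = 4.285e-03 M. For HA ⇌ H⁺ + A⁻, Ka = x²/(C − x) = (4.285e-03)²/(0.027 − 4.285e-03) = 8.09e-04.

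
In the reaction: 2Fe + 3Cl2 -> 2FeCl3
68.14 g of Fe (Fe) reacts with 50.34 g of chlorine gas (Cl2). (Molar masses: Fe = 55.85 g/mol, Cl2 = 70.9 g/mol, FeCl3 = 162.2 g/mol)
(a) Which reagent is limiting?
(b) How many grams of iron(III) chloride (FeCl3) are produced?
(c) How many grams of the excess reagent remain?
(a) Cl2, (b) 76.78 g, (c) 41.7 g

Moles of Fe = 68.14 g ÷ 55.85 g/mol = 1.22005 mol
Moles of Cl2 = 50.34 g ÷ 70.9 g/mol = 0.710014 mol
Moles ÷ coefficient: Fe: 1.22005/2 = 0.61, Cl2: 0.710014/3 = 0.2367
(a) Cl2 has the smaller value, so Cl2 is the limiting reagent.
(b) Moles of FeCl3 = 0.710014 mol Cl2 × (2/3) = 0.473343 mol; mass = 0.473343 mol × 162.2 g/mol = 76.78 g
(c) Fe consumed = 0.710014 × (2/3) = 0.473343 mol; remaining = 1.22005 − 0.473343 = 0.746711 mol; mass = 0.746711 mol × 55.85 g/mol = 41.7 g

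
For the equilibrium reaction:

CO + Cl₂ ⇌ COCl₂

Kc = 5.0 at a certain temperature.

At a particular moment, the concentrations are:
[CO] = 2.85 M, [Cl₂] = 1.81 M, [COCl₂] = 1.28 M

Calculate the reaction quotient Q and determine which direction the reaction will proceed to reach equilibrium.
Q = 0.248, Q < K, reaction proceeds forward (toward products)

Q = ([COCl₂]) / ([CO] × [Cl₂])
  = ((1.28)) / ((2.85)·(1.81)) = 1.28/5.1585 = 0.2481
Since Q = 0.2481 < Kc = 5.0, the reaction proceeds forward (toward products) to reach equilibrium.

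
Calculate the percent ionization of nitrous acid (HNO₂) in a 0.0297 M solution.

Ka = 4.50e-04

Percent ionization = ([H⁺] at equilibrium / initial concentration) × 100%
Percent ionization = 11.6%

Let x = [H⁺]. Ka = x²/(C - x) ⇒ x² + (4.50e-04)x - (4.50e-04)(0.0297) = 0. x = 3.4377e-03. Percent = (3.4377e-03/0.0297) × 100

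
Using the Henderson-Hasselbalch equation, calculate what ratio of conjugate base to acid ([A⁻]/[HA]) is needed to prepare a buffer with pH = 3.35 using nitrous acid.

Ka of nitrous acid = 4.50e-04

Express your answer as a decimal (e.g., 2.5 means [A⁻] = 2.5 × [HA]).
[A⁻]/[HA] = 1.007

pKa = −log(4.50e-04) = 3.3468. pH = pKa + log([A⁻]/[HA]). 3.35 = 3.3468 + log(ratio). log(ratio) = 3.35 − 3.3468 = 0.0032. ratio = 10^(0.0032) = 1.007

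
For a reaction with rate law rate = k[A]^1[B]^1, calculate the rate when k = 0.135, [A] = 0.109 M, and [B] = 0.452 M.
0.006651 M/s

rate = k·[A]^1·[B]^1 = 0.135·(0.109)^1·(0.452)^1 = 0.135·0.109·0.452 = 0.006651 M/s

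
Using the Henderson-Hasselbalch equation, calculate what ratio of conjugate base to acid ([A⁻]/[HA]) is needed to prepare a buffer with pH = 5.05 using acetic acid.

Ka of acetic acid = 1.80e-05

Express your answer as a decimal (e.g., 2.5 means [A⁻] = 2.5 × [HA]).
[A⁻]/[HA] = 2.020

pKa = −log(1.80e-05) = 4.7447. pH = pKa + log([A⁻]/[HA]). 5.05 = 4.7447 + log(ratio). log(ratio) = 5.05 − 4.7447 = 0.3053. ratio = 10^(0.3053) = 2.020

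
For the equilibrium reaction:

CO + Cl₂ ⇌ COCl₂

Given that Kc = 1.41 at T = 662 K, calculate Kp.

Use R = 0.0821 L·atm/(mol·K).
K_p = 0.0259

Δn = (moles gaseous products) − (moles gaseous reactants) = -1
T = 662 K; RT = 0.0821 × 662 = 54.3502
Kp = Kc·(RT)^Δn = 1.41 × (54.3502)^-1 = 1.41 × 0.0183992 = 0.0259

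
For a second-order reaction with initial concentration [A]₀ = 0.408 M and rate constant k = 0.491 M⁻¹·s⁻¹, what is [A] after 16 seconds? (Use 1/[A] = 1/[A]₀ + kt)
0.0970 M

1/[A] = 1/[A]₀ + k·t = 1/0.408 + (0.491)·(16) = 2.4510 + 7.8560 = 10.3070
[A] = 1/10.3070 = 0.0970 M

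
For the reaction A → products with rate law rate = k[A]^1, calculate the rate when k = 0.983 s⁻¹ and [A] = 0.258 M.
0.2536 M/s

rate = k·[A]^1 = 0.983·(0.258)^1 = 0.983·0.258 = 0.2536 M/s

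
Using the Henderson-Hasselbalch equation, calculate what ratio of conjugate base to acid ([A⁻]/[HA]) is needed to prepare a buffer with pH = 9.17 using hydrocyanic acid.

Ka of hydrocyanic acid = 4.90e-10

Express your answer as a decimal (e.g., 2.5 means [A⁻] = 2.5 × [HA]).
[A⁻]/[HA] = 0.725

pKa = −log(4.90e-10) = 9.3098. pH = pKa + log([A⁻]/[HA]). 9.17 = 9.3098 + log(ratio). log(ratio) = 9.17 − 9.3098 = -0.1398. ratio = 10^(-0.1398) = 0.725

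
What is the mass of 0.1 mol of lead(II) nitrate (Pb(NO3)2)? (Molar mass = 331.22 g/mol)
Mass = 0.1 mol × 331.22 g/mol = 33.12 g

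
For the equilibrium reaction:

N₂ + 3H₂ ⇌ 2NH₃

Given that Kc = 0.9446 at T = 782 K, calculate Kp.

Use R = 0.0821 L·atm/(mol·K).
K_p = 2.29e-04

Δn = (moles gaseous products) − (moles gaseous reactants) = -2
T = 782 K; RT = 0.0821 × 782 = 64.2022
Kp = Kc·(RT)^Δn = 0.9446 × (64.2022)^-2 = 0.9446 × 0.000242605 = 2.29e-04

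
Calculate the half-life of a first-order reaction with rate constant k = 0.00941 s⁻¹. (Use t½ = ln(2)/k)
73.66 s

t½ = ln(2)/k = 0.6931/0.00941 = 73.66 s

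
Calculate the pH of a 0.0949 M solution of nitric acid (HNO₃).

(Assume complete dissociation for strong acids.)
pH = 1.02

[H⁺] = 0.0949 M for strong acid. pH = -log[H⁺] = -log(0.0949)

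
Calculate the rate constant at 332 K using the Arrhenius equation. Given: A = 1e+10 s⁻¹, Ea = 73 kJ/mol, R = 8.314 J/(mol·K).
3.27e-02 s⁻¹

k = A·exp(-Ea/(R·T)) = 1e+10·exp(-73000/(8.314·332)) = 1e+10·exp(-26.4469) = 1e+10·3.2678e-12 = 3.27e-02 s⁻¹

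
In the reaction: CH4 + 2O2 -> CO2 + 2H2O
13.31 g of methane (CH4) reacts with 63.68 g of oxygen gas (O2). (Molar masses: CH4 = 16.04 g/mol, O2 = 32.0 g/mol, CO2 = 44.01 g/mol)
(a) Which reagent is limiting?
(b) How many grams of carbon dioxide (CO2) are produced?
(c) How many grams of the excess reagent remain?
(a) CH4, (b) 36.52 g, (c) 10.57 g

Moles of CH4 = 13.31 g ÷ 16.04 g/mol = 0.8298 mol
Moles of O2 = 63.68 g ÷ 32.0 g/mol = 1.99 mol
Moles ÷ coefficient: CH4: 0.8298/1 = 0.8298, O2: 1.99/2 = 0.995
(a) CH4 has the smaller value, so CH4 is the limiting reagent.
(b) Moles of CO2 = 0.8298 mol CH4 × (1/1) = 0.8298 mol; mass = 0.8298 mol × 44.01 g/mol = 36.52 g
(c) O2 consumed = 0.8298 × (2/1) = 1.6596 mol; remaining = 1.99 − 1.6596 = 0.330399 mol; mass = 0.330399 mol × 32.0 g/mol = 10.57 g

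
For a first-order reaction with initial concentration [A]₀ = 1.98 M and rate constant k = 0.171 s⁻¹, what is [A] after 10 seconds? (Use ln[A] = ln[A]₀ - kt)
0.3581 M

ln[A] = ln[A]₀ - k·t = ln(1.98) - (0.171)·(10) = 0.6831 - 1.7100 = -1.0269
[A] = e^(-1.0269) = 0.3581 M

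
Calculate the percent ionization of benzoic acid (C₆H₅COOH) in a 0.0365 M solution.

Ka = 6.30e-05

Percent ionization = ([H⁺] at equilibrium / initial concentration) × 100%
Percent ionization = 4.07%

Let x = [H⁺]. Ka = x²/(C - x) ⇒ x² + (6.30e-05)x - (6.30e-05)(0.0365) = 0. x = 1.4852e-03. Percent = (1.4852e-03/0.0365) × 100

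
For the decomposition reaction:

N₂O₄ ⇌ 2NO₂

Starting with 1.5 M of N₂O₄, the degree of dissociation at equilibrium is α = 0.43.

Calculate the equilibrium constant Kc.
K_c = 1.9463

x = α·[A]₀ = 0.43 × 1.5 = 0.645 M dissociated.
At eq: [N₂O₄] = 1.5 − 0.645 = 0.855 M; [NO₂] = 2x = 1.29 M.
Kc = [NO₂]²/[N₂O₄] = (1.29)²/0.855 = 1.946.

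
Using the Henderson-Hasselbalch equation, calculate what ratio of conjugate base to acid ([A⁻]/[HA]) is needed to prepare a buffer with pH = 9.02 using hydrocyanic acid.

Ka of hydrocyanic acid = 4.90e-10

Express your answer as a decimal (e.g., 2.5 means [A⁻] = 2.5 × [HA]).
[A⁻]/[HA] = 0.513

pKa = −log(4.90e-10) = 9.3098. pH = pKa + log([A⁻]/[HA]). 9.02 = 9.3098 + log(ratio). log(ratio) = 9.02 − 9.3098 = -0.2898. ratio = 10^(-0.2898) = 0.513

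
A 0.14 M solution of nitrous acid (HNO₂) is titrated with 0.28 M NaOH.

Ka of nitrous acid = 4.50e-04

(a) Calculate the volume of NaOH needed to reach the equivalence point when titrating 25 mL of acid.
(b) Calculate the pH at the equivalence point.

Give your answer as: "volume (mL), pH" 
V = 12.5 mL, pH = 8.16

(a) At equivalence: moles acid = moles base.
moles acid = 0.14 × 0.025 = 0.0035 mol; V_NaOH = 0.0035/0.28 = 0.0125 L = 12.5 mL.
(b) At equivalence, all acid → conjugate base A⁻ at [A⁻] = 0.0035/0.0375 = 0.09333 M.
Kb = Kw/Ka = 1.0e-14/4.50e-04 = 2.222e-11; [OH⁻] = √(Kb·[A⁻]) = 1.440e-06; pOH = 5.84; pH = 14 − pOH = 8.16.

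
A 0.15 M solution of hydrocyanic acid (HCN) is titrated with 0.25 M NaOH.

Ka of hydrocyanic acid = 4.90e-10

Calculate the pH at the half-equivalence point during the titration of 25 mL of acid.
pH = pKa = 9.31

At the half-equivalence point, [HA] = [A⁻], so by Henderson–Hasselbalch pH = pKa + log(1) = pKa.
pKa = −log(4.90e-10) = 9.31.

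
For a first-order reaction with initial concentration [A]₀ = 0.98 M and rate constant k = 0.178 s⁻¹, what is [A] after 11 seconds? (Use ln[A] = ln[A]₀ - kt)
0.1383 M

ln[A] = ln[A]₀ - k·t = ln(0.98) - (0.178)·(11) = -0.0202 - 1.9580 = -1.9782
[A] = e^(-1.9782) = 0.1383 M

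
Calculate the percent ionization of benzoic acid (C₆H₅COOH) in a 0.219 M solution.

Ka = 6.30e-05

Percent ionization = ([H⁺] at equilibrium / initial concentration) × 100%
Percent ionization = 1.68%

Let x = [H⁺]. Ka = x²/(C - x) ⇒ x² + (6.30e-05)x - (6.30e-05)(0.219) = 0. x = 3.6831e-03. Percent = (3.6831e-03/0.219) × 100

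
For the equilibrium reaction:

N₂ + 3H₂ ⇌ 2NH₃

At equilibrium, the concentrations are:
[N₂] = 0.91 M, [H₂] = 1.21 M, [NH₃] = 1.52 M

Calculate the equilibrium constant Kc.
K_c = 1.4331

Kc = ([NH₃]^2) / ([N₂] × [H₂]^3)
   = ((1.52)^2) / ((0.91)·(1.21)^3)
   = 2.3104 / 1.6121 = 1.4331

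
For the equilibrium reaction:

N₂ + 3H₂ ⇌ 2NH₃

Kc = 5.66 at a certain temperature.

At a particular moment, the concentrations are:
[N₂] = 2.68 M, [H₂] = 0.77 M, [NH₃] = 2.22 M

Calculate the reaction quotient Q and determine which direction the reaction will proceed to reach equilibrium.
Q = 4.028, Q < K, reaction proceeds forward (toward products)

Q = ([NH₃]^2) / ([N₂] × [H₂]^3)
  = ((2.22)^2) / ((2.68)·(0.77)^3) = 4.9284/1.2235 = 4.028
Since Q = 4.028 < Kc = 5.66, the reaction proceeds forward (toward products) to reach equilibrium.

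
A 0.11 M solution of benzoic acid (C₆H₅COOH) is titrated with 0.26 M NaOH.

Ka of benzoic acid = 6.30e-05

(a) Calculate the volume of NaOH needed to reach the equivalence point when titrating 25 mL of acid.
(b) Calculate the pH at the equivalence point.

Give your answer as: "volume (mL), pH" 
V = 10.6 mL, pH = 8.54

(a) At equivalence: moles acid = moles base.
moles acid = 0.11 × 0.025 = 0.00275 mol; V_NaOH = 0.00275/0.26 = 0.01058 L = 10.6 mL.
(b) At equivalence, all acid → conjugate base A⁻ at [A⁻] = 0.00275/0.03558 = 0.0773 M.
Kb = Kw/Ka = 1.0e-14/6.30e-05 = 1.587e-10; [OH⁻] = √(Kb·[A⁻]) = 3.503e-06; pOH = 5.46; pH = 14 − pOH = 8.54.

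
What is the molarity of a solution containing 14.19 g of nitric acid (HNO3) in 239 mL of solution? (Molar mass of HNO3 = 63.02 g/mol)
Moles of HNO3 = 14.19 g ÷ 63.02 g/mol = 0.225167 mol
Volume = 239 mL = 0.239 L
Molarity = 0.225167 mol ÷ 0.239 L = 0.9421 M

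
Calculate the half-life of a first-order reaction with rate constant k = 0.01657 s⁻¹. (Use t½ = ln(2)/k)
41.83 s

t½ = ln(2)/k = 0.6931/0.01657 = 41.83 s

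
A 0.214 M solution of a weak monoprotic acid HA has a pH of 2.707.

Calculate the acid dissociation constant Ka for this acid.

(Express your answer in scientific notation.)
K_a = 1.82e-05

[H⁺] = 10^(−pH) = 10^(−2.707) = 1.963e-03 M. For HA ⇌ H⁺ + A⁻, Ka = x²/(C − x) = (1.963e-03)²/(0.214 − 1.963e-03) = 1.82e-05.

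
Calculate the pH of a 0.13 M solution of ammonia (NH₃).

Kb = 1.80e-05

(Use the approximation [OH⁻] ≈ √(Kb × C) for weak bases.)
pH = 11.18

[OH⁻] = √(Kb × C) = √(1.80e-05 × 0.13) = 1.5297e-03. pOH = 2.82, pH = 14 - pOH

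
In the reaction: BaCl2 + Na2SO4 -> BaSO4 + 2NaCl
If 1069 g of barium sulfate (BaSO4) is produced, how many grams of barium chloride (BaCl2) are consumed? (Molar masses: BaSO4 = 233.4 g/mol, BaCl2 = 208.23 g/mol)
Moles of BaSO4 = 1069 g ÷ 233.4 g/mol = 4.58012 mol
Mole ratio: 1 mol BaCl2 / 1 mol BaSO4
Moles of BaCl2 = 4.58012 × (1/1) = 4.58012 mol
Mass of BaCl2 = 4.58012 mol × 208.23 g/mol = 953.7 g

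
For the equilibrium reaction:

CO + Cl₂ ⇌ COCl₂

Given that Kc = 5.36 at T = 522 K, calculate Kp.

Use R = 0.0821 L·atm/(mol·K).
K_p = 0.1251

Δn = (moles gaseous products) − (moles gaseous reactants) = -1
T = 522 K; RT = 0.0821 × 522 = 42.8562
Kp = Kc·(RT)^Δn = 5.36 × (42.8562)^-1 = 5.36 × 0.0233338 = 0.1251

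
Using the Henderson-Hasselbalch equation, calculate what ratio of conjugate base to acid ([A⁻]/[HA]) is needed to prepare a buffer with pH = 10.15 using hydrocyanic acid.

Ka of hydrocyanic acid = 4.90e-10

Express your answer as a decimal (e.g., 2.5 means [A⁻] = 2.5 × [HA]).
[A⁻]/[HA] = 6.921

pKa = −log(4.90e-10) = 9.3098. pH = pKa + log([A⁻]/[HA]). 10.15 = 9.3098 + log(ratio). log(ratio) = 10.15 − 9.3098 = 0.8402. ratio = 10^(0.8402) = 6.921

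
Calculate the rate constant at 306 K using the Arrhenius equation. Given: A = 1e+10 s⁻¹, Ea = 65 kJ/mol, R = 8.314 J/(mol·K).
8.02e-02 s⁻¹

k = A·exp(-Ea/(R·T)) = 1e+10·exp(-65000/(8.314·306)) = 1e+10·exp(-25.5495) = 1e+10·8.0169e-12 = 8.02e-02 s⁻¹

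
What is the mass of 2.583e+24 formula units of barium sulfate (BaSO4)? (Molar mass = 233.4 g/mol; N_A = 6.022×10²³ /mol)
Moles = 2.583e+24 ÷ 6.022×10²³ = 4.28927 mol
Mass = 4.28927 mol × 233.4 g/mol = 1001 g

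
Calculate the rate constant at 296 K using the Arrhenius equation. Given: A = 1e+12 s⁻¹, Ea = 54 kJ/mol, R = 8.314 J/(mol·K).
2.95e+02 s⁻¹

k = A·exp(-Ea/(R·T)) = 1e+12·exp(-54000/(8.314·296)) = 1e+12·exp(-21.9428) = 1e+12·2.9537e-10 = 2.95e+02 s⁻¹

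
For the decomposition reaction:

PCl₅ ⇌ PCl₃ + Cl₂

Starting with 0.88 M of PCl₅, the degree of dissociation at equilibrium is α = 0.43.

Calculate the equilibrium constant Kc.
K_c = 0.2855

x = α·[A]₀ = 0.43 × 0.88 = 0.3784 M dissociated.
At eq: [PCl₅] = 0.88 − 0.3784 = 0.5016 M; [PCl₃] = [Cl₂] = x = 0.3784 M.
Kc = [PCl₃][Cl₂]/[PCl₅] = (0.3784)²/0.5016 = 0.2855.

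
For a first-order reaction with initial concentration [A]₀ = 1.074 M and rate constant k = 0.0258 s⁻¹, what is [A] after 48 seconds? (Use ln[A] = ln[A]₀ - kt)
0.3113 M

ln[A] = ln[A]₀ - k·t = ln(1.074) - (0.0258)·(48) = 0.0714 - 1.2384 = -1.1670
[A] = e^(-1.1670) = 0.3113 M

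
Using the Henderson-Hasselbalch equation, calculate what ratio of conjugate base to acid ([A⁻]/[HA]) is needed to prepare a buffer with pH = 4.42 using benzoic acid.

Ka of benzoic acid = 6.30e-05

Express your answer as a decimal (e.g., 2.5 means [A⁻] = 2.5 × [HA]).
[A⁻]/[HA] = 1.657

pKa = −log(6.30e-05) = 4.2007. pH = pKa + log([A⁻]/[HA]). 4.42 = 4.2007 + log(ratio). log(ratio) = 4.42 − 4.2007 = 0.2193. ratio = 10^(0.2193) = 1.657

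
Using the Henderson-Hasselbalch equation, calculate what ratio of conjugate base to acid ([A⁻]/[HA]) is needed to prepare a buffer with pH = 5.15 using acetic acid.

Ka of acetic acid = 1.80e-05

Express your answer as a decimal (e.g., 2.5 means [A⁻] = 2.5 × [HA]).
[A⁻]/[HA] = 2.543

pKa = −log(1.80e-05) = 4.7447. pH = pKa + log([A⁻]/[HA]). 5.15 = 4.7447 + log(ratio). log(ratio) = 5.15 − 4.7447 = 0.4053. ratio = 10^(0.4053) = 2.543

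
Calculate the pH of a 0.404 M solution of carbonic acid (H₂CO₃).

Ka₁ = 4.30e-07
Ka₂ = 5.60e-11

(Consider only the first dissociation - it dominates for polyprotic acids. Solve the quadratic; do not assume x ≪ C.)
pH = 3.38

x² + Ka₁·x − Ka₁·C = 0 with Ka₁ = 4.30e-07, C = 0.404.
x = (−Ka₁ + √(Ka₁² + 4·Ka₁·C))/2 = 4.1658e-04 M, so pH = 3.38.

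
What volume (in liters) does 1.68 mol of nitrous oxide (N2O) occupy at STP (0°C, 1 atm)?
At STP, 1 mol of gas occupies 22.4 L
Volume = 1.68 mol × 22.4 L/mol = 37.63 L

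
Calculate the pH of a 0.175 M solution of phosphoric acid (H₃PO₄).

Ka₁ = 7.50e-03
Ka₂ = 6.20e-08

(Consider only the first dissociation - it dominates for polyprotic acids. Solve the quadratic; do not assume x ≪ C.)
pH = 1.49

x² + Ka₁·x − Ka₁·C = 0 with Ka₁ = 7.50e-03, C = 0.175.
x = (−Ka₁ + √(Ka₁² + 4·Ka₁·C))/2 = 3.2672e-02 M, so pH = 1.49.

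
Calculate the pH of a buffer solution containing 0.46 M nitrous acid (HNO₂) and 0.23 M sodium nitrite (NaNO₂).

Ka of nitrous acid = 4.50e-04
pH = 3.05

pKa = -log(4.50e-04) = 3.35. pH = pKa + log([A⁻]/[HA]) = 3.35 + log(0.23/0.46)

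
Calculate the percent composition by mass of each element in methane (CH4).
C: 74.88%, H: 25.14%

Molar mass of CH4 = 16.04 g/mol
% C = (1 × 12.01) / 16.04 × 100% = 12.01 / 16.04 × 100% = 74.88%
% H = (4 × 1.008) / 16.04 × 100% = 4.032 / 16.04 × 100% = 25.14%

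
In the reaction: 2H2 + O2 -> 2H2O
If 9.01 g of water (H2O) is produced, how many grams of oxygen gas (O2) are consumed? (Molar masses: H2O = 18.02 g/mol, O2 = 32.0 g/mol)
Moles of H2O = 9.01 g ÷ 18.02 g/mol = 0.5 mol
Mole ratio: 1 mol O2 / 2 mol H2O
Moles of O2 = 0.5 × (1/2) = 0.25 mol
Mass of O2 = 0.25 mol × 32.0 g/mol = 8 g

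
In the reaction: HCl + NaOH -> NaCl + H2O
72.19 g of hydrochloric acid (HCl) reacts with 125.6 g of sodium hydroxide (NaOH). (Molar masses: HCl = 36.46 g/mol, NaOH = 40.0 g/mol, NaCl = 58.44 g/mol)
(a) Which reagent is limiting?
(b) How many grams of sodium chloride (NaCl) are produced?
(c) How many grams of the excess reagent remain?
(a) HCl, (b) 115.7 g, (c) 46.4 g

Moles of HCl = 72.19 g ÷ 36.46 g/mol = 1.97998 mol
Moles of NaOH = 125.6 g ÷ 40.0 g/mol = 3.14 mol
Moles ÷ coefficient: HCl: 1.97998/1 = 1.98, NaOH: 3.14/1 = 3.14
(a) HCl has the smaller value, so HCl is the limiting reagent.
(b) Moles of NaCl = 1.97998 mol HCl × (1/1) = 1.97998 mol; mass = 1.97998 mol × 58.44 g/mol = 115.7 g
(c) NaOH consumed = 1.97998 × (1/1) = 1.97998 mol; remaining = 3.14 − 1.97998 = 1.16002 mol; mass = 1.16002 mol × 40.0 g/mol = 46.4 g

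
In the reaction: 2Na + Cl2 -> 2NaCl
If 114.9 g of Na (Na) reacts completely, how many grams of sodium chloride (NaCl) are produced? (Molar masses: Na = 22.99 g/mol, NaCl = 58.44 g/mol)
Moles of Na = 114.9 g ÷ 22.99 g/mol = 4.99783 mol
Mole ratio: 2 mol NaCl / 2 mol Na
Moles of NaCl = 4.99783 × (2/2) = 4.99783 mol
Mass of NaCl = 4.99783 mol × 58.44 g/mol = 292.1 g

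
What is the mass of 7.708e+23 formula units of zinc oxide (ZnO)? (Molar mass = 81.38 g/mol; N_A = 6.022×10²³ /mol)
Moles = 7.708e+23 ÷ 6.022×10²³ = 1.27997 mol
Mass = 1.27997 mol × 81.38 g/mol = 104.2 g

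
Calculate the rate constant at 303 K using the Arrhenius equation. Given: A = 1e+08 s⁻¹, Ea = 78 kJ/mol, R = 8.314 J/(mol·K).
3.57e-06 s⁻¹

k = A·exp(-Ea/(R·T)) = 1e+08·exp(-78000/(8.314·303)) = 1e+08·exp(-30.9629) = 1e+08·3.5725e-14 = 3.57e-06 s⁻¹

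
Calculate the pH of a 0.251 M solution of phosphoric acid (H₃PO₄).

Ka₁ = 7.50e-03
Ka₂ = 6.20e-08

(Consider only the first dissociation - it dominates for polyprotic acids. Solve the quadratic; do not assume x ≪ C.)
pH = 1.40

x² + Ka₁·x − Ka₁·C = 0 with Ka₁ = 7.50e-03, C = 0.251.
x = (−Ka₁ + √(Ka₁² + 4·Ka₁·C))/2 = 3.9800e-02 M, so pH = 1.40.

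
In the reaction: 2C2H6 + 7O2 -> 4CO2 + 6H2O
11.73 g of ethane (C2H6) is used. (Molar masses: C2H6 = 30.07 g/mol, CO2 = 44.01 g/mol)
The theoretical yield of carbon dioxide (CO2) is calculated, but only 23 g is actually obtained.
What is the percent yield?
Moles of C2H6 = 11.73 g ÷ 30.07 g/mol = 0.39009 mol
Mole ratio: 4 mol CO2 / 2 mol C2H6
Moles of CO2 = 0.39009 × (4/2) = 0.78018 mol
Theoretical yield = 0.78018 mol × 44.01 g/mol = 34.336 g
Actual yield = 23 g
Percent yield = (23 / 34.336) × 100% = 67.0%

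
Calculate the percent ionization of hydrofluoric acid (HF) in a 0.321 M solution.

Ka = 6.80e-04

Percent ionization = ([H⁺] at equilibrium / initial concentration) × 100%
Percent ionization = 4.5%

Let x = [H⁺]. Ka = x²/(C - x) ⇒ x² + (6.80e-04)x - (6.80e-04)(0.321) = 0. x = 1.4438e-02. Percent = (1.4438e-02/0.321) × 100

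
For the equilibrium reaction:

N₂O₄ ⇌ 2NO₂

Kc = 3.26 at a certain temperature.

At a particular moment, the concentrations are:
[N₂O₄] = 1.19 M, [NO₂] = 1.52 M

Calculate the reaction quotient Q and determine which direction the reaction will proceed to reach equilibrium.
Q = 1.942, Q < K, reaction proceeds forward (toward products)

Q = ([NO₂]^2) / ([N₂O₄])
  = ((1.52)^2) / ((1.19)) = 2.3104/1.19 = 1.942
Since Q = 1.942 < Kc = 3.26, the reaction proceeds forward (toward products) to reach equilibrium.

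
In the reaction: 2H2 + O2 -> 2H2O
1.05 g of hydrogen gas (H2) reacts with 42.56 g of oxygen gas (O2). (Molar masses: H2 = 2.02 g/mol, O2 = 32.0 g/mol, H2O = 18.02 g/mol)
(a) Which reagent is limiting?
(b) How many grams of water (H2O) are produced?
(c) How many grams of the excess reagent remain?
(a) H2, (b) 9.367 g, (c) 34.24 g

Moles of H2 = 1.05 g ÷ 2.02 g/mol = 0.519802 mol
Moles of O2 = 42.56 g ÷ 32.0 g/mol = 1.33 mol
Moles ÷ coefficient: H2: 0.519802/2 = 0.2599, O2: 1.33/1 = 1.33
(a) H2 has the smaller value, so H2 is the limiting reagent.
(b) Moles of H2O = 0.519802 mol H2 × (2/2) = 0.519802 mol; mass = 0.519802 mol × 18.02 g/mol = 9.367 g
(c) O2 consumed = 0.519802 × (1/2) = 0.259901 mol; remaining = 1.33 − 0.259901 = 1.0701 mol; mass = 1.0701 mol × 32.0 g/mol = 34.24 g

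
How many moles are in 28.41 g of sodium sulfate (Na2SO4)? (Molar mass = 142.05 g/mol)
Moles = 28.41 g ÷ 142.05 g/mol = 0.2 mol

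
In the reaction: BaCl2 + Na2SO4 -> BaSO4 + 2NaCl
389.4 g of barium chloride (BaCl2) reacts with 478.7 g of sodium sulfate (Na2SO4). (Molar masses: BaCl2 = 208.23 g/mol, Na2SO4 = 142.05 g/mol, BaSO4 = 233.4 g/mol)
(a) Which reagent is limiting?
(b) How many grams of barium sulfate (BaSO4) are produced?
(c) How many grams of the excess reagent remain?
(a) BaCl2, (b) 436.5 g, (c) 213.1 g

Moles of BaCl2 = 389.4 g ÷ 208.23 g/mol = 1.87005 mol
Moles of Na2SO4 = 478.7 g ÷ 142.05 g/mol = 3.36994 mol
Moles ÷ coefficient: BaCl2: 1.87005/1 = 1.87, Na2SO4: 3.36994/1 = 3.37
(a) BaCl2 has the smaller value, so BaCl2 is the limiting reagent.
(b) Moles of BaSO4 = 1.87005 mol BaCl2 × (1/1) = 1.87005 mol; mass = 1.87005 mol × 233.4 g/mol = 436.5 g
(c) Na2SO4 consumed = 1.87005 × (1/1) = 1.87005 mol; remaining = 3.36994 − 1.87005 = 1.49989 mol; mass = 1.49989 mol × 142.05 g/mol = 213.1 g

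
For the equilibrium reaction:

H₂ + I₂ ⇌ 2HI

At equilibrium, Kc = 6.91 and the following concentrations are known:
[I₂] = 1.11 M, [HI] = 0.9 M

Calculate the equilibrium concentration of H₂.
[H₂] = 0.1056 M

Kc = ([HI]^2) / ([H₂] × [I₂]) = 6.91
[H₂]^1 = (product terms)/(Kc · other reactant terms) = 0.81 / (6.91 · 1.11) = 0.1056
[H₂] = 0.1056 M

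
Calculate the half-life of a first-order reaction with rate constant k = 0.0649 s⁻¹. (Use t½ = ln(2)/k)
10.68 s

t½ = ln(2)/k = 0.6931/0.0649 = 10.68 s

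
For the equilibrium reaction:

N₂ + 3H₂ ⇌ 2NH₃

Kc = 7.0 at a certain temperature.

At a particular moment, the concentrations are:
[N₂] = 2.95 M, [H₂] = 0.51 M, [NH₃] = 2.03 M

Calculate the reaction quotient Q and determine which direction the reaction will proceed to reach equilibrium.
Q = 10.531, Q > K, reaction proceeds reverse (toward reactants)

Q = ([NH₃]^2) / ([N₂] × [H₂]^3)
  = ((2.03)^2) / ((2.95)·(0.51)^3) = 4.1209/0.39132 = 10.53
Since Q = 10.53 > Kc = 7.0, the reaction proceeds reverse (toward reactants) to reach equilibrium.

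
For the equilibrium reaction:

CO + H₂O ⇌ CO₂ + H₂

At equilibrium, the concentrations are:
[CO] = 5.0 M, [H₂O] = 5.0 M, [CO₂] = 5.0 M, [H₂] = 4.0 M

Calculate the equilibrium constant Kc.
K_c = 0.8000

Kc = ([CO₂] × [H₂]) / ([CO] × [H₂O])
   = ((5.0)·(4.0)) / ((5.0)·(5.0))
   = 20 / 25 = 0.8000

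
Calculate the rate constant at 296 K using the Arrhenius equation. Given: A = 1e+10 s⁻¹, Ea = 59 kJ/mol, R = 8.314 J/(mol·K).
3.87e-01 s⁻¹

k = A·exp(-Ea/(R·T)) = 1e+10·exp(-59000/(8.314·296)) = 1e+10·exp(-23.9745) = 1e+10·3.8725e-11 = 3.87e-01 s⁻¹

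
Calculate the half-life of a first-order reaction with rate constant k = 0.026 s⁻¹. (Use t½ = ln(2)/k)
26.66 s

t½ = ln(2)/k = 0.6931/0.026 = 26.66 s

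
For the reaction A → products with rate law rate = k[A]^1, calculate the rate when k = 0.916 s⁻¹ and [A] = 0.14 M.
0.1282 M/s

rate = k·[A]^1 = 0.916·(0.14)^1 = 0.916·0.14 = 0.1282 M/s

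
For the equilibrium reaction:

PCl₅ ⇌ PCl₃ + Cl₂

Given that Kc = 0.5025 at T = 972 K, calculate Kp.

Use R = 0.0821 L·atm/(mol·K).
K_p = 40.1001

Δn = (moles gaseous products) − (moles gaseous reactants) = 1
T = 972 K; RT = 0.0821 × 972 = 79.8012
Kp = Kc·(RT)^Δn = 0.5025 × (79.8012)^1 = 0.5025 × 79.8012 = 40.1001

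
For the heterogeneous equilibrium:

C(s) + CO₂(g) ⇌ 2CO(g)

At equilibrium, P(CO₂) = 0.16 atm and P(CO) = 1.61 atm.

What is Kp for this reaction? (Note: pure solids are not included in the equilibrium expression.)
K_p = 16.201

Solid C is excluded.
Kp = P(CO)²/P(CO₂) = (1.61)²/0.16 = 2.592/0.16 = 16.201.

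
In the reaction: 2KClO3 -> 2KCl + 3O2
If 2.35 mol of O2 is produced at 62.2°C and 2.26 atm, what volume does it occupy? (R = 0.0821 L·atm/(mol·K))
T = 62.2°C + 273.15 = 335.35 K
V = nRT/P = (2.35 × 0.0821 × 335.35) / 2.26
V = 28.63 L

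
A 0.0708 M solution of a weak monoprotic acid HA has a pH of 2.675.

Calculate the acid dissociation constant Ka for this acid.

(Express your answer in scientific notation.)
K_a = 6.50e-05

[H⁺] = 10^(−pH) = 10^(−2.675) = 2.113e-03 M. For HA ⇌ H⁺ + A⁻, Ka = x²/(C − x) = (2.113e-03)²/(0.0708 − 2.113e-03) = 6.50e-05.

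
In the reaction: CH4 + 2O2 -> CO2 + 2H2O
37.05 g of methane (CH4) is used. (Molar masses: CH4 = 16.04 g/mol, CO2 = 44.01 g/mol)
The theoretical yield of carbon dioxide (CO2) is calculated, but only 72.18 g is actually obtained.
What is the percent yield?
Moles of CH4 = 37.05 g ÷ 16.04 g/mol = 2.30985 mol
Mole ratio: 1 mol CO2 / 1 mol CH4
Moles of CO2 = 2.30985 × (1/1) = 2.30985 mol
Theoretical yield = 2.30985 mol × 44.01 g/mol = 101.66 g
Actual yield = 72.18 g
Percent yield = (72.18 / 101.66) × 100% = 71.0%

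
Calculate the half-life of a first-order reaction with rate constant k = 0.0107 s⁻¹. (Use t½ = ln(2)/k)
64.78 s

t½ = ln(2)/k = 0.6931/0.0107 = 64.78 s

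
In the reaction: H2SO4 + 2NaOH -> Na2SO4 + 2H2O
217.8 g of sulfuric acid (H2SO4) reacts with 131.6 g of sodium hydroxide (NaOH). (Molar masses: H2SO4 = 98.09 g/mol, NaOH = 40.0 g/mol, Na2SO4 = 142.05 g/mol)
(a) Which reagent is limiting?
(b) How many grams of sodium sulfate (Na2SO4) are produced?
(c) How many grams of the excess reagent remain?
(a) NaOH, (b) 233.7 g, (c) 56.44 g

Moles of H2SO4 = 217.8 g ÷ 98.09 g/mol = 2.22041 mol
Moles of NaOH = 131.6 g ÷ 40.0 g/mol = 3.29 mol
Moles ÷ coefficient: H2SO4: 2.22041/1 = 2.22, NaOH: 3.29/2 = 1.645
(a) NaOH has the smaller value, so NaOH is the limiting reagent.
(b) Moles of Na2SO4 = 3.29 mol NaOH × (1/2) = 1.645 mol; mass = 1.645 mol × 142.05 g/mol = 233.7 g
(c) H2SO4 consumed = 3.29 × (1/2) = 1.645 mol; remaining = 2.22041 − 1.645 = 0.57541 mol; mass = 0.57541 mol × 98.09 g/mol = 56.44 g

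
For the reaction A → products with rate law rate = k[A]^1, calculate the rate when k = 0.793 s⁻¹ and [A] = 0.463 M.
0.3672 M/s

rate = k·[A]^1 = 0.793·(0.463)^1 = 0.793·0.463 = 0.3672 M/s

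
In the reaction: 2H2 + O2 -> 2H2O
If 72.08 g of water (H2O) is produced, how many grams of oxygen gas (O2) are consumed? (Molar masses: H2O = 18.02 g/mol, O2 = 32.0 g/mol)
Moles of H2O = 72.08 g ÷ 18.02 g/mol = 4 mol
Mole ratio: 1 mol O2 / 2 mol H2O
Moles of O2 = 4 × (1/2) = 2 mol
Mass of O2 = 2 mol × 32.0 g/mol = 64 g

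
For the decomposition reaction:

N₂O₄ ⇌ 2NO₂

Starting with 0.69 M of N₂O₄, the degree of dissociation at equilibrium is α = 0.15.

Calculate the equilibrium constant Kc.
K_c = 0.0731

x = α·[A]₀ = 0.15 × 0.69 = 0.1035 M dissociated.
At eq: [N₂O₄] = 0.69 − 0.1035 = 0.5865 M; [NO₂] = 2x = 0.207 M.
Kc = [NO₂]²/[N₂O₄] = (0.207)²/0.5865 = 0.07306.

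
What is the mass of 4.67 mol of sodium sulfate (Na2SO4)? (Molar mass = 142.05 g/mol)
Mass = 4.67 mol × 142.05 g/mol = 663.4 g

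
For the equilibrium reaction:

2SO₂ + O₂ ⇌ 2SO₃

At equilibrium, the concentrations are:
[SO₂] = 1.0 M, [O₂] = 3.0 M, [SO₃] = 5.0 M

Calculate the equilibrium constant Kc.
K_c = 8.3333

Kc = ([SO₃]^2) / ([SO₂]^2 × [O₂])
   = ((5.0)^2) / ((1.0)^2·(3.0))
   = 25 / 3 = 8.3333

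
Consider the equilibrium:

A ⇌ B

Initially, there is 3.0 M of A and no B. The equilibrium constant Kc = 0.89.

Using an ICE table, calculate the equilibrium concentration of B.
[B] = 1.413 M

ICE: [A] = 3.0 − x, [B] = x.
Kc = x/(3.0 − x) = 0.89 ⇒ x = 0.89·3.0/(1 + 0.89) = 2.67/1.89 = 1.413.
[B] = x = 1.413 M.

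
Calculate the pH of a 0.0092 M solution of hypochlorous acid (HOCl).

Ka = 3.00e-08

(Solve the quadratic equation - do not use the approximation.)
pH = 4.78

x² + Ka×x - Ka×C = 0. Using quadratic formula: [H⁺] = 1.6598e-05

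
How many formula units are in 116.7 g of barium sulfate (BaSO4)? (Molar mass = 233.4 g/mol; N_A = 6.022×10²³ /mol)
Moles = 116.7 g ÷ 233.4 g/mol = 0.5 mol
Formula units = 0.5 mol × 6.022×10²³ /mol = 3.011e+23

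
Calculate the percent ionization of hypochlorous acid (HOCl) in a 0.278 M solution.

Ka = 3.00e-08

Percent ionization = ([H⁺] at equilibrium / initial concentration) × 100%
Percent ionization = 0.0328%

Let x = [H⁺]. Ka = x²/(C - x) ⇒ x² + (3.00e-08)x - (3.00e-08)(0.278) = 0. x = 9.1309e-05. Percent = (9.1309e-05/0.278) × 100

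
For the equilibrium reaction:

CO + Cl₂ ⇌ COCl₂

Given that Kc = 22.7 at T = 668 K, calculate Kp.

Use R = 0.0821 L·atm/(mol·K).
K_p = 0.4139

Δn = (moles gaseous products) − (moles gaseous reactants) = -1
T = 668 K; RT = 0.0821 × 668 = 54.8428
Kp = Kc·(RT)^Δn = 22.7 × (54.8428)^-1 = 22.7 × 0.0182339 = 0.4139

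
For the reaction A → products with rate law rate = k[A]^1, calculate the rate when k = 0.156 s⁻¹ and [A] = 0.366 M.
0.0571 M/s

rate = k·[A]^1 = 0.156·(0.366)^1 = 0.156·0.366 = 0.0571 M/s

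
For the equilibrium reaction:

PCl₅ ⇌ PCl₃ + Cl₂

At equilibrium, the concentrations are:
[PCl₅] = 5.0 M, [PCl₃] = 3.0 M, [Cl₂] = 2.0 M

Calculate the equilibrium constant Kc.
K_c = 1.2000

Kc = ([PCl₃] × [Cl₂]) / ([PCl₅])
   = ((3.0)·(2.0)) / ((5.0))
   = 6 / 5 = 1.2000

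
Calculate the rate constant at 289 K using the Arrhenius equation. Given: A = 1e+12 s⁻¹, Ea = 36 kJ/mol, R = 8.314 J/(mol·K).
3.11e+05 s⁻¹

k = A·exp(-Ea/(R·T)) = 1e+12·exp(-36000/(8.314·289)) = 1e+12·exp(-14.9829) = 1e+12·3.1119e-07 = 3.11e+05 s⁻¹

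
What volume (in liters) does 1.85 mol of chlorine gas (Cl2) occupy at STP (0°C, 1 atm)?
At STP, 1 mol of gas occupies 22.4 L
Volume = 1.85 mol × 22.4 L/mol = 41.44 L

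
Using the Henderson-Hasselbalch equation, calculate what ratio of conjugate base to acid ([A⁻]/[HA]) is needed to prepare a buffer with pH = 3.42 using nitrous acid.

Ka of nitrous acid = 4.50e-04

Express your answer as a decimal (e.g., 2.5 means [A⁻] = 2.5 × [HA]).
[A⁻]/[HA] = 1.184

pKa = −log(4.50e-04) = 3.3468. pH = pKa + log([A⁻]/[HA]). 3.42 = 3.3468 + log(ratio). log(ratio) = 3.42 − 3.3468 = 0.0732. ratio = 10^(0.0732) = 1.184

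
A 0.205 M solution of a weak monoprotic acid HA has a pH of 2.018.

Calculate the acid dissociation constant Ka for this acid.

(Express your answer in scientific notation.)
K_a = 4.71e-04

[H⁺] = 10^(−pH) = 10^(−2.018) = 9.594e-03 M. For HA ⇌ H⁺ + A⁻, Ka = x²/(C − x) = (9.594e-03)²/(0.205 − 9.594e-03) = 4.71e-04.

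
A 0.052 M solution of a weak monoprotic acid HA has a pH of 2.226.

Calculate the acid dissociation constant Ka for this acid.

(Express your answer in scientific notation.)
K_a = 7.67e-04

[H⁺] = 10^(−pH) = 10^(−2.226) = 5.943e-03 M. For HA ⇌ H⁺ + A⁻, Ka = x²/(C − x) = (5.943e-03)²/(0.052 − 5.943e-03) = 7.67e-04.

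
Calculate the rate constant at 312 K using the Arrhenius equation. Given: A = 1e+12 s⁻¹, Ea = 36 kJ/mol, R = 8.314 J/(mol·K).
9.39e+05 s⁻¹

k = A·exp(-Ea/(R·T)) = 1e+12·exp(-36000/(8.314·312)) = 1e+12·exp(-13.8784) = 1e+12·9.3909e-07 = 9.39e+05 s⁻¹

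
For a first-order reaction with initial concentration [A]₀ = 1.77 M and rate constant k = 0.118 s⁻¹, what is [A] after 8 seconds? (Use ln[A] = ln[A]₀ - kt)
0.6887 M

ln[A] = ln[A]₀ - k·t = ln(1.77) - (0.118)·(8) = 0.5710 - 0.9440 = -0.3730
[A] = e^(-0.3730) = 0.6887 M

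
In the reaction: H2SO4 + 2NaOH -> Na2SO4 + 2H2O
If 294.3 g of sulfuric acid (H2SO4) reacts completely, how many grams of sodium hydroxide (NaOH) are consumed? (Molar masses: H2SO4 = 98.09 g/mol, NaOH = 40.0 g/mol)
Moles of H2SO4 = 294.3 g ÷ 98.09 g/mol = 3.00031 mol
Mole ratio: 2 mol NaOH / 1 mol H2SO4
Moles of NaOH = 3.00031 × (2/1) = 6.00061 mol
Mass of NaOH = 6.00061 mol × 40.0 g/mol = 240 g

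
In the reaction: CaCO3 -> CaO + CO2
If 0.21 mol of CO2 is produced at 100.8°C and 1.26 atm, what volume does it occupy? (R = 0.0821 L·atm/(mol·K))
T = 100.8°C + 273.15 = 373.95 K
V = nRT/P = (0.21 × 0.0821 × 373.95) / 1.26
V = 5.12 L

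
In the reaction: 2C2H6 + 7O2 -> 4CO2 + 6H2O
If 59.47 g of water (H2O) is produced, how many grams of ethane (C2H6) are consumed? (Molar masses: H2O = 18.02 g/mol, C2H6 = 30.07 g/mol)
Moles of H2O = 59.47 g ÷ 18.02 g/mol = 3.30022 mol
Mole ratio: 2 mol C2H6 / 6 mol H2O
Moles of C2H6 = 3.30022 × (2/6) = 1.10007 mol
Mass of C2H6 = 1.10007 mol × 30.07 g/mol = 33.08 g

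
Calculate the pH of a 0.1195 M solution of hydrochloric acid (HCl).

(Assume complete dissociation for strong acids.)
pH = 0.92

[H⁺] = 0.1195 M for strong acid. pH = -log[H⁺] = -log(0.1195)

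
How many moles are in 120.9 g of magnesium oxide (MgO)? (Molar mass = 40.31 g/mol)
Moles = 120.9 g ÷ 40.31 g/mol = 2.999 mol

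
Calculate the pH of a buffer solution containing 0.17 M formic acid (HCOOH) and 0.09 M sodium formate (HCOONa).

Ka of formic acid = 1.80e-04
pH = 3.47

pKa = -log(1.80e-04) = 3.74. pH = pKa + log([A⁻]/[HA]) = 3.74 + log(0.09/0.17)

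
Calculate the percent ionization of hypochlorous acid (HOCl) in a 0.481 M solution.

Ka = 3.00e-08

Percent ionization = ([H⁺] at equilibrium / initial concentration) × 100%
Percent ionization = 0.025%

Let x = [H⁺]. Ka = x²/(C - x) ⇒ x² + (3.00e-08)x - (3.00e-08)(0.481) = 0. x = 1.2011e-04. Percent = (1.2011e-04/0.481) × 100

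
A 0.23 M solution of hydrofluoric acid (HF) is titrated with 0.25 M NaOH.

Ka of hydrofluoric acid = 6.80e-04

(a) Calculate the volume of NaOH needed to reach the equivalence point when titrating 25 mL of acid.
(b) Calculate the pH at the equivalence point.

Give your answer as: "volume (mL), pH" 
V = 23.0 mL, pH = 8.12

(a) At equivalence: moles acid = moles base.
moles acid = 0.23 × 0.025 = 0.00575 mol; V_NaOH = 0.00575/0.25 = 0.023 L = 23.0 mL.
(b) At equivalence, all acid → conjugate base A⁻ at [A⁻] = 0.00575/0.048 = 0.1198 M.
Kb = Kw/Ka = 1.0e-14/6.80e-04 = 1.471e-11; [OH⁻] = √(Kb·[A⁻]) = 1.327e-06; pOH = 5.88; pH = 14 − pOH = 8.12.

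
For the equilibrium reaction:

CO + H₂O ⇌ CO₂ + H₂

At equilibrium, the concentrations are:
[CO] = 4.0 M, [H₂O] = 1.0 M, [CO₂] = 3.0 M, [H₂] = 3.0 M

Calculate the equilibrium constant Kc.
K_c = 2.2500

Kc = ([CO₂] × [H₂]) / ([CO] × [H₂O])
   = ((3.0)·(3.0)) / ((4.0)·(1.0))
   = 9 / 4 = 2.2500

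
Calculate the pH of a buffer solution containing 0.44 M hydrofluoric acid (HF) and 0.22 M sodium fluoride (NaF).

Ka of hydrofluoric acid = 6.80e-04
pH = 2.87

pKa = -log(6.80e-04) = 3.17. pH = pKa + log([A⁻]/[HA]) = 3.17 + log(0.22/0.44)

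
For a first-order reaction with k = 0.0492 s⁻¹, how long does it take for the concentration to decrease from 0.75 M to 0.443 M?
10.70 s

From ln[A] = ln[A]₀ - k·t: t = ln([A]₀/[A])/k = ln(0.75/0.443)/0.0492 = ln(1.6930)/0.0492 = 0.5265/0.0492 = 10.70 s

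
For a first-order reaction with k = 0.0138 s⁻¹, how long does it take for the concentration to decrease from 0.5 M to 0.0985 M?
117.72 s

From ln[A] = ln[A]₀ - k·t: t = ln([A]₀/[A])/k = ln(0.5/0.0985)/0.0138 = ln(5.0761)/0.0138 = 1.6246/0.0138 = 117.72 s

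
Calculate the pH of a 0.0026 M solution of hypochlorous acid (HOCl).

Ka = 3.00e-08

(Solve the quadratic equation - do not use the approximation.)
pH = 5.05

x² + Ka×x - Ka×C = 0. Using quadratic formula: [H⁺] = 8.8168e-06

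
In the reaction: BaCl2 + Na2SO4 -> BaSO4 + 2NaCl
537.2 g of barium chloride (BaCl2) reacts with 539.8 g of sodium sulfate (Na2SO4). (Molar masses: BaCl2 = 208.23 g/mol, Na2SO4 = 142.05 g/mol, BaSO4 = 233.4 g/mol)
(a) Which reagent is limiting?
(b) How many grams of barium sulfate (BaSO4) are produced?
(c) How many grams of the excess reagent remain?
(a) BaCl2, (b) 602.1 g, (c) 173.3 g

Moles of BaCl2 = 537.2 g ÷ 208.23 g/mol = 2.57984 mol
Moles of Na2SO4 = 539.8 g ÷ 142.05 g/mol = 3.80007 mol
Moles ÷ coefficient: BaCl2: 2.57984/1 = 2.58, Na2SO4: 3.80007/1 = 3.8
(a) BaCl2 has the smaller value, so BaCl2 is the limiting reagent.
(b) Moles of BaSO4 = 2.57984 mol BaCl2 × (1/1) = 2.57984 mol; mass = 2.57984 mol × 233.4 g/mol = 602.1 g
(c) Na2SO4 consumed = 2.57984 × (1/1) = 2.57984 mol; remaining = 3.80007 − 2.57984 = 1.22023 mol; mass = 1.22023 mol × 142.05 g/mol = 173.3 g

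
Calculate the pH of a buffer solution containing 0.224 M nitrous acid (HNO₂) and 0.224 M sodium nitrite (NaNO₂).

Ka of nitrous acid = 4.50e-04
pH = 3.35

pKa = -log(4.50e-04) = 3.35. pH = pKa + log([A⁻]/[HA]) = 3.35 + log(0.224/0.224)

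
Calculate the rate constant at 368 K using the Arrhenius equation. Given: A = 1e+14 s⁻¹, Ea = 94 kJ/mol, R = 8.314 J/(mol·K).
4.54e+00 s⁻¹

k = A·exp(-Ea/(R·T)) = 1e+14·exp(-94000/(8.314·368)) = 1e+14·exp(-30.7235) = 1e+14·4.5391e-14 = 4.54e+00 s⁻¹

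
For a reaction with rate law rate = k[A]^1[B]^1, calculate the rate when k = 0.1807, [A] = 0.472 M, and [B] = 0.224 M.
0.01911 M/s

rate = k·[A]^1·[B]^1 = 0.1807·(0.472)^1·(0.224)^1 = 0.1807·0.472·0.224 = 0.01911 M/s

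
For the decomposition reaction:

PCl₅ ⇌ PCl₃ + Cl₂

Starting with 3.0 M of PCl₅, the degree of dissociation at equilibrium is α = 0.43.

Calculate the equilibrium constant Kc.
K_c = 0.9732

x = α·[A]₀ = 0.43 × 3.0 = 1.29 M dissociated.
At eq: [PCl₅] = 3.0 − 1.29 = 1.71 M; [PCl₃] = [Cl₂] = x = 1.29 M.
Kc = [PCl₃][Cl₂]/[PCl₅] = (1.29)²/1.71 = 0.9732.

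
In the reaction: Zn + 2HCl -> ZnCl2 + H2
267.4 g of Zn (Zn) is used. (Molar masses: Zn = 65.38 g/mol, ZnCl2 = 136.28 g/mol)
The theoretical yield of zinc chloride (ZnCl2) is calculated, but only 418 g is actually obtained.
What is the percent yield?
Moles of Zn = 267.4 g ÷ 65.38 g/mol = 4.08994 mol
Mole ratio: 1 mol ZnCl2 / 1 mol Zn
Moles of ZnCl2 = 4.08994 × (1/1) = 4.08994 mol
Theoretical yield = 4.08994 mol × 136.28 g/mol = 557.38 g
Actual yield = 418 g
Percent yield = (418 / 557.38) × 100% = 75.0%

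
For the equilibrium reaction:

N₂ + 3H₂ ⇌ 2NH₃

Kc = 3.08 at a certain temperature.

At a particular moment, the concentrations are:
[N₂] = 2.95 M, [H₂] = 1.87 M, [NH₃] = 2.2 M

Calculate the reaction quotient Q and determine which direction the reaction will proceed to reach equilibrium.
Q = 0.251, Q < K, reaction proceeds forward (toward products)

Q = ([NH₃]^2) / ([N₂] × [H₂]^3)
  = ((2.2)^2) / ((2.95)·(1.87)^3) = 4.84/19.291 = 0.2509
Since Q = 0.2509 < Kc = 3.08, the reaction proceeds forward (toward products) to reach equilibrium.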